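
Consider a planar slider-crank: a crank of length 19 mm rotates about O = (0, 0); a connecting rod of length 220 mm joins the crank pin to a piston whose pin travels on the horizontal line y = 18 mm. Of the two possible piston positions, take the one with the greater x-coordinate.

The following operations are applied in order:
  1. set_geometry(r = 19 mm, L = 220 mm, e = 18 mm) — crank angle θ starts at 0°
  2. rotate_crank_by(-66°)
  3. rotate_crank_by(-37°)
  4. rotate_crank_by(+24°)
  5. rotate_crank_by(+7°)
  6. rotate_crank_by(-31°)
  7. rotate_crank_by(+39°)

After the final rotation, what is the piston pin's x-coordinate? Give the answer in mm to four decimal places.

225.5147

set_geometry: r = 19 mm, L = 220 mm, e = 18 mm; θ ← 0°
rotate_crank_by(-66°): θ ← 0° -66° = -66°
rotate_crank_by(-37°): θ ← -66° -37° = -103°
rotate_crank_by(+24°): θ ← -103° +24° = -79°
rotate_crank_by(+7°): θ ← -79° +7° = -72°
rotate_crank_by(-31°): θ ← -72° -31° = -103°
rotate_crank_by(+39°): θ ← -103° +39° = -64°
crank pin P = (r cos θ, r sin θ) = (8.329052, -17.077087)
h = r sin θ − e = -17.077087 − 18 = -35.077087
x = r cos θ + √(L² − h²) = 8.329052 + √(48400.0 − 1230.4020) = 8.329052 + 217.185630 = 225.514682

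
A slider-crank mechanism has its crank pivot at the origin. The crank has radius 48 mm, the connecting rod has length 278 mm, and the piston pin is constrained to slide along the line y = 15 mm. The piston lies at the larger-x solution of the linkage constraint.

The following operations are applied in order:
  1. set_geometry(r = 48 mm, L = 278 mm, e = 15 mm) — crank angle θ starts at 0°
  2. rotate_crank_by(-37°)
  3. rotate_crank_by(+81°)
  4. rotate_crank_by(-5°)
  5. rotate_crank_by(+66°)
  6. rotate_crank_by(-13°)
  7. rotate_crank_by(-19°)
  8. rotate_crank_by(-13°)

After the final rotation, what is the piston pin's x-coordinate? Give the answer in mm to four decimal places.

set_geometry: r = 48 mm, L = 278 mm, e = 15 mm; θ ← 0°
rotate_crank_by(-37°): θ ← 0° -37° = -37°
rotate_crank_by(+81°): θ ← -37° +81° = 44°
rotate_crank_by(-5°): θ ← 44° -5° = 39°
rotate_crank_by(+66°): θ ← 39° +66° = 105°
rotate_crank_by(-13°): θ ← 105° -13° = 92°
rotate_crank_by(-19°): θ ← 92° -19° = 73°
rotate_crank_by(-13°): θ ← 73° -13° = 60°
crank pin P = (r cos θ, r sin θ) = (24.000000, 41.569219)
h = r sin θ − e = 41.569219 − 15 = 26.569219
x = r cos θ + √(L² − h²) = 24.000000 + √(77284.0 − 705.9234) = 24.000000 + 276.727441 = 300.727441

300.7274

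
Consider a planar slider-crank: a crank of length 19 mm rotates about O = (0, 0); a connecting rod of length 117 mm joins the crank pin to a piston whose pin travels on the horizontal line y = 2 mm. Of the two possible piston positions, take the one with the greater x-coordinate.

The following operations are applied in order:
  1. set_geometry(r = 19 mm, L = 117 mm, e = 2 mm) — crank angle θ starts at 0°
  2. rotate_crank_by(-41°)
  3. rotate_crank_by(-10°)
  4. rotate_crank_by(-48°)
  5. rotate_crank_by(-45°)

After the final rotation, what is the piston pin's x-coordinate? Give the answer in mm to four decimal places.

set_geometry: r = 19 mm, L = 117 mm, e = 2 mm; θ ← 0°
rotate_crank_by(-41°): θ ← 0° -41° = -41°
rotate_crank_by(-10°): θ ← -41° -10° = -51°
rotate_crank_by(-48°): θ ← -51° -48° = -99°
rotate_crank_by(-45°): θ ← -99° -45° = -144°
crank pin P = (r cos θ, r sin θ) = (-15.371323, -11.167920)
h = r sin θ − e = -11.167920 − 2 = -13.167920
x = r cos θ + √(L² − h²) = -15.371323 + √(13689.0 − 173.3941) = -15.371323 + 116.256638 = 100.885315

100.8853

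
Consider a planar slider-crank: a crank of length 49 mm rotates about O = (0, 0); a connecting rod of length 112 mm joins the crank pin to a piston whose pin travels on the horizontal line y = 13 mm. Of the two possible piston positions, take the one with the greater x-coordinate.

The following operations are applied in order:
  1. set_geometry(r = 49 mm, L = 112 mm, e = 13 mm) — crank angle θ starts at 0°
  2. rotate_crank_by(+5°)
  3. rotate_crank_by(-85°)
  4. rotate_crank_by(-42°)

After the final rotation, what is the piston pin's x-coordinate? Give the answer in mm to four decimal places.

set_geometry: r = 49 mm, L = 112 mm, e = 13 mm; θ ← 0°
rotate_crank_by(+5°): θ ← 0° +5° = 5°
rotate_crank_by(-85°): θ ← 5° -85° = -80°
rotate_crank_by(-42°): θ ← -80° -42° = -122°
crank pin P = (r cos θ, r sin θ) = (-25.966044, -41.554357)
h = r sin θ − e = -41.554357 − 13 = -54.554357
x = r cos θ + √(L² − h²) = -25.966044 + √(12544.0 − 2976.1778) = -25.966044 + 97.815245 = 71.849201

71.8492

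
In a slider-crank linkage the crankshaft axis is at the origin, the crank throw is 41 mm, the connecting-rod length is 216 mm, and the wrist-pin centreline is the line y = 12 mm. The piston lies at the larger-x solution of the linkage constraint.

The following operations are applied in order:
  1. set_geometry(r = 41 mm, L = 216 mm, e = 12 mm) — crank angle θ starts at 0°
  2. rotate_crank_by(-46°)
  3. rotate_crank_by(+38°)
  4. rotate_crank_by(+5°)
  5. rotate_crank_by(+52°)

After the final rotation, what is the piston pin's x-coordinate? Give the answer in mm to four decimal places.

set_geometry: r = 41 mm, L = 216 mm, e = 12 mm; θ ← 0°
rotate_crank_by(-46°): θ ← 0° -46° = -46°
rotate_crank_by(+38°): θ ← -46° +38° = -8°
rotate_crank_by(+5°): θ ← -8° +5° = -3°
rotate_crank_by(+52°): θ ← -3° +52° = 49°
crank pin P = (r cos θ, r sin θ) = (26.898420, 30.943093)
h = r sin θ − e = 30.943093 − 12 = 18.943093
x = r cos θ + √(L² − h²) = 26.898420 + √(46656.0 − 358.8408) = 26.898420 + 215.167747 = 242.066167

242.0662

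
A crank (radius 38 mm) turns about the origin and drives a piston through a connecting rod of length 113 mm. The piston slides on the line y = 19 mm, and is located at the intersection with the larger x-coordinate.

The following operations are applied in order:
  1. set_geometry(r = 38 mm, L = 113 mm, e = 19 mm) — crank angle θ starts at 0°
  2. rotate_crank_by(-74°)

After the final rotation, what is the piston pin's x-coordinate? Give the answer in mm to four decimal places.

108.8899

set_geometry: r = 38 mm, L = 113 mm, e = 19 mm; θ ← 0°
rotate_crank_by(-74°): θ ← 0° -74° = -74°
crank pin P = (r cos θ, r sin θ) = (10.474220, -36.527944)
h = r sin θ − e = -36.527944 − 19 = -55.527944
x = r cos θ + √(L² − h²) = 10.474220 + √(12769.0 − 3083.3526) = 10.474220 + 98.415687 = 108.889906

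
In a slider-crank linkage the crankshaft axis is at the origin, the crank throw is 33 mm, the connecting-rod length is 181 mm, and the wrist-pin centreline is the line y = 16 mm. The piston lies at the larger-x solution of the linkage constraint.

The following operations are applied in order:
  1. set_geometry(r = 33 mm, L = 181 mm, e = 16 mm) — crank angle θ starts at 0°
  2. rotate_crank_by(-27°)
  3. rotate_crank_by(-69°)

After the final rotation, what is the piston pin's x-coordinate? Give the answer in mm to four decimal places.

set_geometry: r = 33 mm, L = 181 mm, e = 16 mm; θ ← 0°
rotate_crank_by(-27°): θ ← 0° -27° = -27°
rotate_crank_by(-69°): θ ← -27° -69° = -96°
crank pin P = (r cos θ, r sin θ) = (-3.449439, -32.819223)
h = r sin θ − e = -32.819223 − 16 = -48.819223
x = r cos θ + √(L² − h²) = -3.449439 + √(32761.0 − 2383.3165) = -3.449439 + 174.291949 = 170.842510

170.8425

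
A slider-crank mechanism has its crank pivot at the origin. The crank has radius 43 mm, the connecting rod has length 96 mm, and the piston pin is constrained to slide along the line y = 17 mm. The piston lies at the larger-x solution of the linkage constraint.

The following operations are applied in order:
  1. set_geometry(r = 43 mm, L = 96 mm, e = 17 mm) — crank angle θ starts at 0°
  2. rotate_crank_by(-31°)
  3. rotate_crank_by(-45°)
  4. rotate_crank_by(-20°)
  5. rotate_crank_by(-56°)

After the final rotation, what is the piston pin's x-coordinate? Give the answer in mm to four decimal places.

50.5381

set_geometry: r = 43 mm, L = 96 mm, e = 17 mm; θ ← 0°
rotate_crank_by(-31°): θ ← 0° -31° = -31°
rotate_crank_by(-45°): θ ← -31° -45° = -76°
rotate_crank_by(-20°): θ ← -76° -20° = -96°
rotate_crank_by(-56°): θ ← -96° -56° = -152°
crank pin P = (r cos θ, r sin θ) = (-37.966746, -20.187277)
h = r sin θ − e = -20.187277 − 17 = -37.187277
x = r cos θ + √(L² − h²) = -37.966746 + √(9216.0 − 1382.8936) = -37.966746 + 88.504838 = 50.538092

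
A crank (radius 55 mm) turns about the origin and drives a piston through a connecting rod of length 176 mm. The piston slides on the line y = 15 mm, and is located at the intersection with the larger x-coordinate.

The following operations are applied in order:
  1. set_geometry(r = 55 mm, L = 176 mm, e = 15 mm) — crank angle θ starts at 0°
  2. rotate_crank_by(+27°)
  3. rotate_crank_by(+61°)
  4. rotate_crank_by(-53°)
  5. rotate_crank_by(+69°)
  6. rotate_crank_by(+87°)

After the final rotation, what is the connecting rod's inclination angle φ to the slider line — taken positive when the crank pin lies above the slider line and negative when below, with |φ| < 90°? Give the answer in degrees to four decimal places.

set_geometry: r = 55 mm, L = 176 mm, e = 15 mm; θ ← 0°
rotate_crank_by(+27°): θ ← 0° +27° = 27°
rotate_crank_by(+61°): θ ← 27° +61° = 88°
rotate_crank_by(-53°): θ ← 88° -53° = 35°
rotate_crank_by(+69°): θ ← 35° +69° = 104°
rotate_crank_by(+87°): θ ← 104° +87° = 191°
crank pin P = (r cos θ, r sin θ) = (-53.989495, -10.494495)
h = r sin θ − e = -10.494495 − 15 = -25.494495
sin φ = h / L = -25.494495 / 176 = -0.14485508
φ = arcsin(-0.14485508) = -8.328888°

-8.3289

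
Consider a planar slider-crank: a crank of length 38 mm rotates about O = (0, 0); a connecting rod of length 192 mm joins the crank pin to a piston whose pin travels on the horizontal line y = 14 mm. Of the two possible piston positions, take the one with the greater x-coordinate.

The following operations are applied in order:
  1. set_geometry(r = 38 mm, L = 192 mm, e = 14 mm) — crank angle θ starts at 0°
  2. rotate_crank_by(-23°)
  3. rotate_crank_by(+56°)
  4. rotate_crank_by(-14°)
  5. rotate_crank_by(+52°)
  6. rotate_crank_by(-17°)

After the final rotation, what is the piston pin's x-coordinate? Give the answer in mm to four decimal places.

set_geometry: r = 38 mm, L = 192 mm, e = 14 mm; θ ← 0°
rotate_crank_by(-23°): θ ← 0° -23° = -23°
rotate_crank_by(+56°): θ ← -23° +56° = 33°
rotate_crank_by(-14°): θ ← 33° -14° = 19°
rotate_crank_by(+52°): θ ← 19° +52° = 71°
rotate_crank_by(-17°): θ ← 71° -17° = 54°
crank pin P = (r cos θ, r sin θ) = (22.335840, 30.742646)
h = r sin θ − e = 30.742646 − 14 = 16.742646
x = r cos θ + √(L² − h²) = 22.335840 + √(36864.0 − 280.3162) = 22.335840 + 191.268617 = 213.604456

213.6045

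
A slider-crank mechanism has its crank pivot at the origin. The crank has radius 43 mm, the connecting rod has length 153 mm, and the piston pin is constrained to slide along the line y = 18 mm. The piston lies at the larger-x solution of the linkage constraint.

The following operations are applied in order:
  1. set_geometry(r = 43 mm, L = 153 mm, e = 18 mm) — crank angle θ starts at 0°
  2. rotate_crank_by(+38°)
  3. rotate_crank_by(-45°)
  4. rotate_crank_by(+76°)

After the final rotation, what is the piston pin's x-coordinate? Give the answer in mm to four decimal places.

set_geometry: r = 43 mm, L = 153 mm, e = 18 mm; θ ← 0°
rotate_crank_by(+38°): θ ← 0° +38° = 38°
rotate_crank_by(-45°): θ ← 38° -45° = -7°
rotate_crank_by(+76°): θ ← -7° +76° = 69°
crank pin P = (r cos θ, r sin θ) = (15.409822, 40.143958)
h = r sin θ − e = 40.143958 − 18 = 22.143958
x = r cos θ + √(L² − h²) = 15.409822 + √(23409.0 − 490.3549) = 15.409822 + 151.389052 = 166.798874

166.7989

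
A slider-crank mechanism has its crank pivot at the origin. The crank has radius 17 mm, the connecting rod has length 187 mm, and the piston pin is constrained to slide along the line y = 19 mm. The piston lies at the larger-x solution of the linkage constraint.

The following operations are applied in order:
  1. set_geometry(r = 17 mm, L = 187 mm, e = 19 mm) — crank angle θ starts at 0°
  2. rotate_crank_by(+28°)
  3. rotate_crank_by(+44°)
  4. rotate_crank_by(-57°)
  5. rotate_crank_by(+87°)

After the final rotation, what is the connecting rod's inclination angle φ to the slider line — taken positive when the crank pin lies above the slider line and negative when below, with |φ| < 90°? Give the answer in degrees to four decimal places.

-0.7266

set_geometry: r = 17 mm, L = 187 mm, e = 19 mm; θ ← 0°
rotate_crank_by(+28°): θ ← 0° +28° = 28°
rotate_crank_by(+44°): θ ← 28° +44° = 72°
rotate_crank_by(-57°): θ ← 72° -57° = 15°
rotate_crank_by(+87°): θ ← 15° +87° = 102°
crank pin P = (r cos θ, r sin θ) = (-3.534499, 16.628509)
h = r sin θ − e = 16.628509 − 19 = -2.371491
sin φ = h / L = -2.371491 / 187 = -0.01268177
φ = arcsin(-0.01268177) = -0.726631°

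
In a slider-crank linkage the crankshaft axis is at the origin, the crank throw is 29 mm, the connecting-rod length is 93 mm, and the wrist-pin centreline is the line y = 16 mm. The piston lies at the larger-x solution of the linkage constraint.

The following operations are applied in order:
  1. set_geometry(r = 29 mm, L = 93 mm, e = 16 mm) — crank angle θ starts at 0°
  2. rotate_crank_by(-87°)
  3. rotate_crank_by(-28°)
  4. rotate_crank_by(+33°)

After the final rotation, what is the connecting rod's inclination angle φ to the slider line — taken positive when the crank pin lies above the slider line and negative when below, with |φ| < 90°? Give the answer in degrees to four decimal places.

set_geometry: r = 29 mm, L = 93 mm, e = 16 mm; θ ← 0°
rotate_crank_by(-87°): θ ← 0° -87° = -87°
rotate_crank_by(-28°): θ ← -87° -28° = -115°
rotate_crank_by(+33°): θ ← -115° +33° = -82°
crank pin P = (r cos θ, r sin θ) = (4.036020, -28.717774)
h = r sin θ − e = -28.717774 − 16 = -44.717774
sin φ = h / L = -44.717774 / 93 = -0.48083628
φ = arcsin(-0.48083628) = -28.740035°

-28.7400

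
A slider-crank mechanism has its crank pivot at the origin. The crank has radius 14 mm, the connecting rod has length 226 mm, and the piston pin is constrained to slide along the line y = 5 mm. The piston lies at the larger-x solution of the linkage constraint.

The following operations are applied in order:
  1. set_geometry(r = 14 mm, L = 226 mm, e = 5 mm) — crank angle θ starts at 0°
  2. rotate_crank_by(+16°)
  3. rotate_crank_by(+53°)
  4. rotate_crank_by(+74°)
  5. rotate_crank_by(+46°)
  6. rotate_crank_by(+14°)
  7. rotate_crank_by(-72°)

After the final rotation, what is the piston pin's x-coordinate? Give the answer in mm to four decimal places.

set_geometry: r = 14 mm, L = 226 mm, e = 5 mm; θ ← 0°
rotate_crank_by(+16°): θ ← 0° +16° = 16°
rotate_crank_by(+53°): θ ← 16° +53° = 69°
rotate_crank_by(+74°): θ ← 69° +74° = 143°
rotate_crank_by(+46°): θ ← 143° +46° = 189°
rotate_crank_by(+14°): θ ← 189° +14° = 203°
rotate_crank_by(-72°): θ ← 203° -72° = 131°
crank pin P = (r cos θ, r sin θ) = (-9.184826, 10.565934)
h = r sin θ − e = 10.565934 − 5 = 5.565934
x = r cos θ + √(L² − h²) = -9.184826 + √(51076.0 − 30.9796) = -9.184826 + 225.931451 = 216.746624

216.7466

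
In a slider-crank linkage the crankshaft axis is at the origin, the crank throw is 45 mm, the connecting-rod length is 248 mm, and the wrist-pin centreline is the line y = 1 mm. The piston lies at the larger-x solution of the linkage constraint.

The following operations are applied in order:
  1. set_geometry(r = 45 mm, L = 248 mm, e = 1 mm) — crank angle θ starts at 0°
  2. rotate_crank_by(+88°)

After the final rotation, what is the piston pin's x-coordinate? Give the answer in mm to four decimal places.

set_geometry: r = 45 mm, L = 248 mm, e = 1 mm; θ ← 0°
rotate_crank_by(+88°): θ ← 0° +88° = 88°
crank pin P = (r cos θ, r sin θ) = (1.570477, 44.972587)
h = r sin θ − e = 44.972587 − 1 = 43.972587
x = r cos θ + √(L² − h²) = 1.570477 + √(61504.0 − 1933.5884) = 1.570477 + 244.070505 = 245.640983

245.6410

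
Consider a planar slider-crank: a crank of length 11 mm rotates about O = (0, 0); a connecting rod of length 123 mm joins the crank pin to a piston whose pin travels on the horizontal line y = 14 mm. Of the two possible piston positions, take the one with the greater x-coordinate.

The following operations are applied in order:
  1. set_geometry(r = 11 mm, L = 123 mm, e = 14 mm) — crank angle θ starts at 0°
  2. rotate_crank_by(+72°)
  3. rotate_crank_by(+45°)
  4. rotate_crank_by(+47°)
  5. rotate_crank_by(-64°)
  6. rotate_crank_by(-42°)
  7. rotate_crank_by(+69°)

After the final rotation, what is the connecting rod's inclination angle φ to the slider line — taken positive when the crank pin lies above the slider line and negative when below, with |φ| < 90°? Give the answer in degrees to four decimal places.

-2.4300

set_geometry: r = 11 mm, L = 123 mm, e = 14 mm; θ ← 0°
rotate_crank_by(+72°): θ ← 0° +72° = 72°
rotate_crank_by(+45°): θ ← 72° +45° = 117°
rotate_crank_by(+47°): θ ← 117° +47° = 164°
rotate_crank_by(-64°): θ ← 164° -64° = 100°
rotate_crank_by(-42°): θ ← 100° -42° = 58°
rotate_crank_by(+69°): θ ← 58° +69° = 127°
crank pin P = (r cos θ, r sin θ) = (-6.619965, 8.784991)
h = r sin θ − e = 8.784991 − 14 = -5.215009
sin φ = h / L = -5.215009 / 123 = -0.04239845
φ = arcsin(-0.04239845) = -2.429981°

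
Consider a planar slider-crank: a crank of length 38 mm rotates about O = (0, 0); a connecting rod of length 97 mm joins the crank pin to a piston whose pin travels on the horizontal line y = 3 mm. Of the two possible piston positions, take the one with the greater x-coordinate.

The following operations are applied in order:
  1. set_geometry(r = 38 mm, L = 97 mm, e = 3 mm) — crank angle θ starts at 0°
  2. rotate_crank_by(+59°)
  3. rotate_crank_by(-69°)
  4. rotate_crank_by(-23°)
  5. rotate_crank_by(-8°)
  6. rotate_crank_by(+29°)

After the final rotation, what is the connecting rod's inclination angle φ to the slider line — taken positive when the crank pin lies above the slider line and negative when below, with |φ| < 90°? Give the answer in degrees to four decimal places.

set_geometry: r = 38 mm, L = 97 mm, e = 3 mm; θ ← 0°
rotate_crank_by(+59°): θ ← 0° +59° = 59°
rotate_crank_by(-69°): θ ← 59° -69° = -10°
rotate_crank_by(-23°): θ ← -10° -23° = -33°
rotate_crank_by(-8°): θ ← -33° -8° = -41°
rotate_crank_by(+29°): θ ← -41° +29° = -12°
crank pin P = (r cos θ, r sin θ) = (37.169609, -7.900644)
h = r sin θ − e = -7.900644 − 3 = -10.900644
sin φ = h / L = -10.900644 / 97 = -0.11237778
φ = arcsin(-0.11237778) = -6.452402°

-6.4524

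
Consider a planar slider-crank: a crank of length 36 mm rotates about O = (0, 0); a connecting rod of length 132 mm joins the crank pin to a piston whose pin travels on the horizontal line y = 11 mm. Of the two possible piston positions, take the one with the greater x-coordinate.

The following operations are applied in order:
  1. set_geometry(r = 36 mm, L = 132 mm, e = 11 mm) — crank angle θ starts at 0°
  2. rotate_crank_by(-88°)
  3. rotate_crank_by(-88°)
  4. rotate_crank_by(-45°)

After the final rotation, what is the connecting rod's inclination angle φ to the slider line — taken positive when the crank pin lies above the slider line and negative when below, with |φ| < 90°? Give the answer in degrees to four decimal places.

5.4854

set_geometry: r = 36 mm, L = 132 mm, e = 11 mm; θ ← 0°
rotate_crank_by(-88°): θ ← 0° -88° = -88°
rotate_crank_by(-88°): θ ← -88° -88° = -176°
rotate_crank_by(-45°): θ ← -176° -45° = -221°
crank pin P = (r cos θ, r sin θ) = (-27.169545, 23.618125)
h = r sin θ − e = 23.618125 − 11 = 12.618125
sin φ = h / L = 12.618125 / 132 = 0.09559186
φ = arcsin(0.09559186) = 5.485386°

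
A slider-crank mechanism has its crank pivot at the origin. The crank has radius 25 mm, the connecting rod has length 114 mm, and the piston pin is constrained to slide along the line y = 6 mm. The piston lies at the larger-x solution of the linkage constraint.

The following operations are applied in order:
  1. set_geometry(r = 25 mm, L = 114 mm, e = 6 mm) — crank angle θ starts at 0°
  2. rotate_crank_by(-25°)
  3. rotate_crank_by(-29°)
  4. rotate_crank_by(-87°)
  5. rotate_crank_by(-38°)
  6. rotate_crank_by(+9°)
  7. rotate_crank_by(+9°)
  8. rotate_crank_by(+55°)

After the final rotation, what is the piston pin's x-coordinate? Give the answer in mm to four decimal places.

103.0823

set_geometry: r = 25 mm, L = 114 mm, e = 6 mm; θ ← 0°
rotate_crank_by(-25°): θ ← 0° -25° = -25°
rotate_crank_by(-29°): θ ← -25° -29° = -54°
rotate_crank_by(-87°): θ ← -54° -87° = -141°
rotate_crank_by(-38°): θ ← -141° -38° = -179°
rotate_crank_by(+9°): θ ← -179° +9° = -170°
rotate_crank_by(+9°): θ ← -170° +9° = -161°
rotate_crank_by(+55°): θ ← -161° +55° = -106°
crank pin P = (r cos θ, r sin θ) = (-6.890934, -24.031542)
h = r sin θ − e = -24.031542 − 6 = -30.031542
x = r cos θ + √(L² − h²) = -6.890934 + √(12996.0 − 901.8935) = -6.890934 + 109.973208 = 103.082274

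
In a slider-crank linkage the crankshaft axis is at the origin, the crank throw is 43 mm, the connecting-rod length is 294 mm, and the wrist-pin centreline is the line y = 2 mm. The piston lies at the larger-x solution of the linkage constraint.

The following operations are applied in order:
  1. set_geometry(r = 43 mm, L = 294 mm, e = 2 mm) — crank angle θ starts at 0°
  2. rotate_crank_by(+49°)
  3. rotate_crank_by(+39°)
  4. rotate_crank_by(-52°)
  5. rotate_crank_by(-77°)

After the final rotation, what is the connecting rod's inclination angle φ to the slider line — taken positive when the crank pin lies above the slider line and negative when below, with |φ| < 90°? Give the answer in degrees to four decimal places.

-5.8979

set_geometry: r = 43 mm, L = 294 mm, e = 2 mm; θ ← 0°
rotate_crank_by(+49°): θ ← 0° +49° = 49°
rotate_crank_by(+39°): θ ← 49° +39° = 88°
rotate_crank_by(-52°): θ ← 88° -52° = 36°
rotate_crank_by(-77°): θ ← 36° -77° = -41°
crank pin P = (r cos θ, r sin θ) = (32.452512, -28.210538)
h = r sin θ − e = -28.210538 − 2 = -30.210538
sin φ = h / L = -30.210538 / 294 = -0.10275693
φ = arcsin(-0.10275693) = -5.897949°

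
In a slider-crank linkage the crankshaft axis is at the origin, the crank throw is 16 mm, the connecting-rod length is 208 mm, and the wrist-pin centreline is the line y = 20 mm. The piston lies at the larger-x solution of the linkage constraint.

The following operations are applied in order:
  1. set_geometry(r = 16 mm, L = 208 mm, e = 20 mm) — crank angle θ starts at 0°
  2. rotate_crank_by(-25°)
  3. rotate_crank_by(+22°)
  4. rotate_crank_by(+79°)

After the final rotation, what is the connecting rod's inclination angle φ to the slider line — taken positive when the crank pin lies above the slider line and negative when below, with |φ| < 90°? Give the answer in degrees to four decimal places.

set_geometry: r = 16 mm, L = 208 mm, e = 20 mm; θ ← 0°
rotate_crank_by(-25°): θ ← 0° -25° = -25°
rotate_crank_by(+22°): θ ← -25° +22° = -3°
rotate_crank_by(+79°): θ ← -3° +79° = 76°
crank pin P = (r cos θ, r sin θ) = (3.870750, 15.524732)
h = r sin θ − e = 15.524732 − 20 = -4.475268
sin φ = h / L = -4.475268 / 208 = -0.02151571
φ = arcsin(-0.02151571) = -1.232855°

-1.2329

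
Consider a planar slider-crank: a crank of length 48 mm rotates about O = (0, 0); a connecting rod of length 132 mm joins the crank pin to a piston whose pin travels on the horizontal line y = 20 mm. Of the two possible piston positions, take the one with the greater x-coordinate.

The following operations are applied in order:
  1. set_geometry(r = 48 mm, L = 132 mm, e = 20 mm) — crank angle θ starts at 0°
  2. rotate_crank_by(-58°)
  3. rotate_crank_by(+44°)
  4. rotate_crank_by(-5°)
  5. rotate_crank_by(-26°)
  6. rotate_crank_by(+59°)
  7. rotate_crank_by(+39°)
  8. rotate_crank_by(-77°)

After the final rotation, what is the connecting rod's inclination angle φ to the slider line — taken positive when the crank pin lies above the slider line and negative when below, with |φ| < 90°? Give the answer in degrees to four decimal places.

-17.4227

set_geometry: r = 48 mm, L = 132 mm, e = 20 mm; θ ← 0°
rotate_crank_by(-58°): θ ← 0° -58° = -58°
rotate_crank_by(+44°): θ ← -58° +44° = -14°
rotate_crank_by(-5°): θ ← -14° -5° = -19°
rotate_crank_by(-26°): θ ← -19° -26° = -45°
rotate_crank_by(+59°): θ ← -45° +59° = 14°
rotate_crank_by(+39°): θ ← 14° +39° = 53°
rotate_crank_by(-77°): θ ← 53° -77° = -24°
crank pin P = (r cos θ, r sin θ) = (43.850182, -19.523359)
h = r sin θ − e = -19.523359 − 20 = -39.523359
sin φ = h / L = -39.523359 / 132 = -0.29941939
φ = arcsin(-0.29941939) = -17.422733°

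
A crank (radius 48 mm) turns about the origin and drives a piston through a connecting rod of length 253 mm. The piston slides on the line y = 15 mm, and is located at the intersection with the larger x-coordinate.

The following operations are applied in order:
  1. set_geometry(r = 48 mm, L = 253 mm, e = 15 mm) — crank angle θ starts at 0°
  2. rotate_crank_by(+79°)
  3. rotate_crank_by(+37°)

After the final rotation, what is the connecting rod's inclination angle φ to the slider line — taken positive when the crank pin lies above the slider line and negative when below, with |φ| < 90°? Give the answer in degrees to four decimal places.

set_geometry: r = 48 mm, L = 253 mm, e = 15 mm; θ ← 0°
rotate_crank_by(+79°): θ ← 0° +79° = 79°
rotate_crank_by(+37°): θ ← 79° +37° = 116°
crank pin P = (r cos θ, r sin θ) = (-21.041815, 43.142114)
h = r sin θ − e = 43.142114 − 15 = 28.142114
sin φ = h / L = 28.142114 / 253 = 0.11123365
φ = arcsin(0.11123365) = 6.386435°

6.3864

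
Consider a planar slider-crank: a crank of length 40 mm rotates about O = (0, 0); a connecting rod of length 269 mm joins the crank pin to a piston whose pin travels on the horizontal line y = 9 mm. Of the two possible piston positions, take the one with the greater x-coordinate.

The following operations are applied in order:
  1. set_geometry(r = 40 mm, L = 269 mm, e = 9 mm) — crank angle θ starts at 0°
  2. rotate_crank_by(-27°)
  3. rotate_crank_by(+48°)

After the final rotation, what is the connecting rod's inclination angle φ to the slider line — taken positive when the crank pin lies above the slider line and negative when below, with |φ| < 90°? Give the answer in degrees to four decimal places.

set_geometry: r = 40 mm, L = 269 mm, e = 9 mm; θ ← 0°
rotate_crank_by(-27°): θ ← 0° -27° = -27°
rotate_crank_by(+48°): θ ← -27° +48° = 21°
crank pin P = (r cos θ, r sin θ) = (37.343217, 14.334718)
h = r sin θ − e = 14.334718 − 9 = 5.334718
sin φ = h / L = 5.334718 / 269 = 0.01983167
φ = arcsin(0.01983167) = 1.136345°

1.1363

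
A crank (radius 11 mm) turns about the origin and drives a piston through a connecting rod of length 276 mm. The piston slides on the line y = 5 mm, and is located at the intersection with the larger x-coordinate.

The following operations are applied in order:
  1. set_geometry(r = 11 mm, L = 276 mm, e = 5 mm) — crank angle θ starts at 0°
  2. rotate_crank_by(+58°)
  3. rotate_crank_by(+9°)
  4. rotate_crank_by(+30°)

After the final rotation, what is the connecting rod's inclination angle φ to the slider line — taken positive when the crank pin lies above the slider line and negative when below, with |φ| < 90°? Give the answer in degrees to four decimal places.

1.2286

set_geometry: r = 11 mm, L = 276 mm, e = 5 mm; θ ← 0°
rotate_crank_by(+58°): θ ← 0° +58° = 58°
rotate_crank_by(+9°): θ ← 58° +9° = 67°
rotate_crank_by(+30°): θ ← 67° +30° = 97°
crank pin P = (r cos θ, r sin θ) = (-1.340563, 10.918008)
h = r sin θ − e = 10.918008 − 5 = 5.918008
sin φ = h / L = 5.918008 / 276 = 0.02144206
φ = arcsin(0.02144206) = 1.228634°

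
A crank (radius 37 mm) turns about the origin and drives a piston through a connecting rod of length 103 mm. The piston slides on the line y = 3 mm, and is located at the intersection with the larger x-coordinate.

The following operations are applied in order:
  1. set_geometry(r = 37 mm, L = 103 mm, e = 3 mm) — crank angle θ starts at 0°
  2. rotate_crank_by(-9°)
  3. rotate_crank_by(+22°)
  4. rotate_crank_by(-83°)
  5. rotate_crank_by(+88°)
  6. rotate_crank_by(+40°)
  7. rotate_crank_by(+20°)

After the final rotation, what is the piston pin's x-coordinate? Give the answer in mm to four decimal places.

105.1983

set_geometry: r = 37 mm, L = 103 mm, e = 3 mm; θ ← 0°
rotate_crank_by(-9°): θ ← 0° -9° = -9°
rotate_crank_by(+22°): θ ← -9° +22° = 13°
rotate_crank_by(-83°): θ ← 13° -83° = -70°
rotate_crank_by(+88°): θ ← -70° +88° = 18°
rotate_crank_by(+40°): θ ← 18° +40° = 58°
rotate_crank_by(+20°): θ ← 58° +20° = 78°
crank pin P = (r cos θ, r sin θ) = (7.692733, 36.191461)
h = r sin θ − e = 36.191461 − 3 = 33.191461
x = r cos θ + √(L² − h²) = 7.692733 + √(10609.0 − 1101.6731) = 7.692733 + 97.505522 = 105.198255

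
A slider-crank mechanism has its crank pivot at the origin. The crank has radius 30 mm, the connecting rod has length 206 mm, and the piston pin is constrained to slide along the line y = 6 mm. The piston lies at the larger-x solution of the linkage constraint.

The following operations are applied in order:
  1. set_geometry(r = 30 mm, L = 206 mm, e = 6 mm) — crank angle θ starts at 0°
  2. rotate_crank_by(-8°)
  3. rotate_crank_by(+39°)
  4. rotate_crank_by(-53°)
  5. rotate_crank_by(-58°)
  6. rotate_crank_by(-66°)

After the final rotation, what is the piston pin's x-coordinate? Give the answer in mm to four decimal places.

179.8659

set_geometry: r = 30 mm, L = 206 mm, e = 6 mm; θ ← 0°
rotate_crank_by(-8°): θ ← 0° -8° = -8°
rotate_crank_by(+39°): θ ← -8° +39° = 31°
rotate_crank_by(-53°): θ ← 31° -53° = -22°
rotate_crank_by(-58°): θ ← -22° -58° = -80°
rotate_crank_by(-66°): θ ← -80° -66° = -146°
crank pin P = (r cos θ, r sin θ) = (-24.871127, -16.775787)
h = r sin θ − e = -16.775787 − 6 = -22.775787
x = r cos θ + √(L² − h²) = -24.871127 + √(42436.0 − 518.7365) = -24.871127 + 204.737059 = 179.865932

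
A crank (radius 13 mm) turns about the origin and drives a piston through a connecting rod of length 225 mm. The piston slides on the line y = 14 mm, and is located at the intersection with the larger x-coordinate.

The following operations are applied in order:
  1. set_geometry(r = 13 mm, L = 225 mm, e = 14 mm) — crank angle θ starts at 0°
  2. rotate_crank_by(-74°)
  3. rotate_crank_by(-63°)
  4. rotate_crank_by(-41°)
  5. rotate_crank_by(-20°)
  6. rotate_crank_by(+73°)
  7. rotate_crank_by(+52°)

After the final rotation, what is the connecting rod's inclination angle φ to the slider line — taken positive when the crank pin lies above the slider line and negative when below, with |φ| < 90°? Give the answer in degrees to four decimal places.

set_geometry: r = 13 mm, L = 225 mm, e = 14 mm; θ ← 0°
rotate_crank_by(-74°): θ ← 0° -74° = -74°
rotate_crank_by(-63°): θ ← -74° -63° = -137°
rotate_crank_by(-41°): θ ← -137° -41° = -178°
rotate_crank_by(-20°): θ ← -178° -20° = -198°
rotate_crank_by(+73°): θ ← -198° +73° = -125°
rotate_crank_by(+52°): θ ← -125° +52° = -73°
crank pin P = (r cos θ, r sin θ) = (3.800832, -12.431962)
h = r sin θ − e = -12.431962 − 14 = -26.431962
sin φ = h / L = -26.431962 / 225 = -0.11747539
φ = arcsin(-0.11747539) = -6.746422°

-6.7464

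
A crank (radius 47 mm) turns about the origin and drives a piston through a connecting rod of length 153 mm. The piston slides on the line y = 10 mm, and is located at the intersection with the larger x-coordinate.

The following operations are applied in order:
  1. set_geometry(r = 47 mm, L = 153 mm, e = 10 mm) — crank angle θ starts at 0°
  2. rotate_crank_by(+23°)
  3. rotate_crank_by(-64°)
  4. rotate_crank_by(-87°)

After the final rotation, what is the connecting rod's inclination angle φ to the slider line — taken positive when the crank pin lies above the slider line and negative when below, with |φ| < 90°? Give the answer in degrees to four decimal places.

-17.9043

set_geometry: r = 47 mm, L = 153 mm, e = 10 mm; θ ← 0°
rotate_crank_by(+23°): θ ← 0° +23° = 23°
rotate_crank_by(-64°): θ ← 23° -64° = -41°
rotate_crank_by(-87°): θ ← -41° -87° = -128°
crank pin P = (r cos θ, r sin θ) = (-28.936089, -37.036505)
h = r sin θ − e = -37.036505 − 10 = -47.036505
sin φ = h / L = -47.036505 / 153 = -0.30742814
φ = arcsin(-0.30742814) = -17.904306°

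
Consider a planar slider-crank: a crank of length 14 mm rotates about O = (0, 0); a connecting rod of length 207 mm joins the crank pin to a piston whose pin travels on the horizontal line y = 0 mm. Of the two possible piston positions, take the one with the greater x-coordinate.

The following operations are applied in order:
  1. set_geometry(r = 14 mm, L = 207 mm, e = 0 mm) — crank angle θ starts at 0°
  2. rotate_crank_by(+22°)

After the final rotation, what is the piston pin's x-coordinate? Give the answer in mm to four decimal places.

set_geometry: r = 14 mm, L = 207 mm, e = 0 mm; θ ← 0°
rotate_crank_by(+22°): θ ← 0° +22° = 22°
crank pin P = (r cos θ, r sin θ) = (12.980574, 5.244492)
h = r sin θ − e = 5.244492 − 0 = 5.244492
x = r cos θ + √(L² − h²) = 12.980574 + √(42849.0 − 27.5047) = 12.980574 + 206.933553 = 219.914127

219.9141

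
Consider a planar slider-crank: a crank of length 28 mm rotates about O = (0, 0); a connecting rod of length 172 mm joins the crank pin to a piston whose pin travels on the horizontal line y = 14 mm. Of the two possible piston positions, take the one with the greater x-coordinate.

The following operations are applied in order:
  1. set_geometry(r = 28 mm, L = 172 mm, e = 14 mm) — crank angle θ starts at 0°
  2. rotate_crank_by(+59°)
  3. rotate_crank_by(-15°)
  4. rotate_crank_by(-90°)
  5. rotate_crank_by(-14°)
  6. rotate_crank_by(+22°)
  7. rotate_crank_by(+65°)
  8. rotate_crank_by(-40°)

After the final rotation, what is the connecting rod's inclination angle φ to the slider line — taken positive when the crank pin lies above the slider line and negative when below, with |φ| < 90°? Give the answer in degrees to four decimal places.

-6.7776

set_geometry: r = 28 mm, L = 172 mm, e = 14 mm; θ ← 0°
rotate_crank_by(+59°): θ ← 0° +59° = 59°
rotate_crank_by(-15°): θ ← 59° -15° = 44°
rotate_crank_by(-90°): θ ← 44° -90° = -46°
rotate_crank_by(-14°): θ ← -46° -14° = -60°
rotate_crank_by(+22°): θ ← -60° +22° = -38°
rotate_crank_by(+65°): θ ← -38° +65° = 27°
rotate_crank_by(-40°): θ ← 27° -40° = -13°
crank pin P = (r cos θ, r sin θ) = (27.282362, -6.298630)
h = r sin θ − e = -6.298630 − 14 = -20.298630
sin φ = h / L = -20.298630 / 172 = -0.11801529
φ = arcsin(-0.11801529) = -6.777573°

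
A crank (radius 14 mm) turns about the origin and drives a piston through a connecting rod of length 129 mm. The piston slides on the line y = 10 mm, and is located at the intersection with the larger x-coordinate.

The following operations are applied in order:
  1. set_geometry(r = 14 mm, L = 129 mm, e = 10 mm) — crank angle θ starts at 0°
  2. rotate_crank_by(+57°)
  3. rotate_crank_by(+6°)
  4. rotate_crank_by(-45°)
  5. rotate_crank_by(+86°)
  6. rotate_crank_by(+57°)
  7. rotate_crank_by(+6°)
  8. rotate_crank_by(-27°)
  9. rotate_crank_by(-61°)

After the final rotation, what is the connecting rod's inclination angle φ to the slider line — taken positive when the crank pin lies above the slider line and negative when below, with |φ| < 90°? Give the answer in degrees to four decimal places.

set_geometry: r = 14 mm, L = 129 mm, e = 10 mm; θ ← 0°
rotate_crank_by(+57°): θ ← 0° +57° = 57°
rotate_crank_by(+6°): θ ← 57° +6° = 63°
rotate_crank_by(-45°): θ ← 63° -45° = 18°
rotate_crank_by(+86°): θ ← 18° +86° = 104°
rotate_crank_by(+57°): θ ← 104° +57° = 161°
rotate_crank_by(+6°): θ ← 161° +6° = 167°
rotate_crank_by(-27°): θ ← 167° -27° = 140°
rotate_crank_by(-61°): θ ← 140° -61° = 79°
crank pin P = (r cos θ, r sin θ) = (2.671326, 13.742781)
h = r sin θ − e = 13.742781 − 10 = 3.742781
sin φ = h / L = 3.742781 / 129 = 0.02901380
φ = arcsin(0.02901380) = 1.662602°

1.6626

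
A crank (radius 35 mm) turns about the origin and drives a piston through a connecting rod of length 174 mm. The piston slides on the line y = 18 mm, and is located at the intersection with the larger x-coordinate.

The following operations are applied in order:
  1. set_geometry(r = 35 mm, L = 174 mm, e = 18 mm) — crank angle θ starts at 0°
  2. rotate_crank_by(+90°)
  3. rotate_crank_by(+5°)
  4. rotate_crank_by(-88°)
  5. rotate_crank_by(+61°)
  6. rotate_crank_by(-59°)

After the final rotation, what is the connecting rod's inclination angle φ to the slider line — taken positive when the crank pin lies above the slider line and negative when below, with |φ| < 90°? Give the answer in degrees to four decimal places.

-4.1278

set_geometry: r = 35 mm, L = 174 mm, e = 18 mm; θ ← 0°
rotate_crank_by(+90°): θ ← 0° +90° = 90°
rotate_crank_by(+5°): θ ← 90° +5° = 95°
rotate_crank_by(-88°): θ ← 95° -88° = 7°
rotate_crank_by(+61°): θ ← 7° +61° = 68°
rotate_crank_by(-59°): θ ← 68° -59° = 9°
crank pin P = (r cos θ, r sin θ) = (34.569092, 5.475206)
h = r sin θ − e = 5.475206 − 18 = -12.524794
sin φ = h / L = -12.524794 / 174 = -0.07198157
φ = arcsin(-0.07198157) = -4.127810°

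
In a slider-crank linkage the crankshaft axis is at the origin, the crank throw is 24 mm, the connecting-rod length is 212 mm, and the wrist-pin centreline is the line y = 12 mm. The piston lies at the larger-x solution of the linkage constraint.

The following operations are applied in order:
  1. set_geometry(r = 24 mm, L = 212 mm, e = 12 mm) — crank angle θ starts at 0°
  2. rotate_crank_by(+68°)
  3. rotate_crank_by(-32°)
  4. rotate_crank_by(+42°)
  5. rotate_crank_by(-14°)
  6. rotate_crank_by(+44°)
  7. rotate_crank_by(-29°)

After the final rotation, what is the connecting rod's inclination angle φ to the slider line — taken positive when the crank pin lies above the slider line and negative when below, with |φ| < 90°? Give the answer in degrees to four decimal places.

3.1255

set_geometry: r = 24 mm, L = 212 mm, e = 12 mm; θ ← 0°
rotate_crank_by(+68°): θ ← 0° +68° = 68°
rotate_crank_by(-32°): θ ← 68° -32° = 36°
rotate_crank_by(+42°): θ ← 36° +42° = 78°
rotate_crank_by(-14°): θ ← 78° -14° = 64°
rotate_crank_by(+44°): θ ← 64° +44° = 108°
rotate_crank_by(-29°): θ ← 108° -29° = 79°
crank pin P = (r cos θ, r sin θ) = (4.579416, 23.559052)
h = r sin θ − e = 23.559052 − 12 = 11.559052
sin φ = h / L = 11.559052 / 212 = 0.05452383
φ = arcsin(0.05452383) = 3.125535°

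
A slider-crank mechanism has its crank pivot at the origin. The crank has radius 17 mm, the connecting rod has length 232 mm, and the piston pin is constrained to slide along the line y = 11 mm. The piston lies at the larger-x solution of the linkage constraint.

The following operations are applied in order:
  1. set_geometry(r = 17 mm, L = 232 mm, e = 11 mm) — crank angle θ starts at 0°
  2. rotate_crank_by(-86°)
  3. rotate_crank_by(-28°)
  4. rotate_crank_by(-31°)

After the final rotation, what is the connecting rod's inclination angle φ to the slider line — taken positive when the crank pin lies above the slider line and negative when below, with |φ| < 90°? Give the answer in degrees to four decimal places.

set_geometry: r = 17 mm, L = 232 mm, e = 11 mm; θ ← 0°
rotate_crank_by(-86°): θ ← 0° -86° = -86°
rotate_crank_by(-28°): θ ← -86° -28° = -114°
rotate_crank_by(-31°): θ ← -114° -31° = -145°
crank pin P = (r cos θ, r sin θ) = (-13.925585, -9.750799)
h = r sin θ − e = -9.750799 − 11 = -20.750799
sin φ = h / L = -20.750799 / 232 = -0.08944310
φ = arcsin(-0.08944310) = -5.131570°

-5.1316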